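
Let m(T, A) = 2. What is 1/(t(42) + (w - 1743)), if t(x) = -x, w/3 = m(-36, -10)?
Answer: -1/1779 ≈ -0.00056211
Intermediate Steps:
w = 6 (w = 3*2 = 6)
1/(t(42) + (w - 1743)) = 1/(-1*42 + (6 - 1743)) = 1/(-42 - 1737) = 1/(-1779) = -1/1779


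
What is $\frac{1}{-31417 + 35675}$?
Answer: $\frac{1}{4258} \approx 0.00023485$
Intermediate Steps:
$\frac{1}{-31417 + 35675} = \frac{1}{4258}$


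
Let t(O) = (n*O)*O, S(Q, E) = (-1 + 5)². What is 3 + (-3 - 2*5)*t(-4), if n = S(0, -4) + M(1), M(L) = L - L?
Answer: -3325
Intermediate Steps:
M(L) = 0
S(Q, E) = 16 (S(Q, E) = 4² = 16)
n = 16 (n = 16 + 0 = 16)
t(O) = 16*O² (t(O) = (16*O)*O = 16*O²)
3 + (-3 - 2*5)*t(-4) = 3 + (-3 - 2*5)*(16*(-4)²) = 3 + (-3 - 10)*(16*16) = 3 - 13*256 = 3 - 3328 = -3325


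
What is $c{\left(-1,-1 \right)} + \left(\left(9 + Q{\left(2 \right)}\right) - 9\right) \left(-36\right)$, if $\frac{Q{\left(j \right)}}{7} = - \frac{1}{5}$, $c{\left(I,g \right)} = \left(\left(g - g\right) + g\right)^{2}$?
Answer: $\frac{257}{5} \approx 51.4$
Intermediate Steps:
$c{\left(I,g \right)} = g^{2}$ ($c{\left(I,g \right)} = \left(0 + g\right)^{2} = g^{2}$)
$Q{\left(j \right)} = - \frac{7}{5}$ ($Q{\left(j \right)} = 7 \left(- \frac{1}{5}\right) = - \frac{7}{5}$)
$c{\left(-1,-1 \right)} + \left(\left(9 + Q{\left(2 \right)}\right) - 9\right) \left(-36\right) = \left(-1\right)^{2} + \left(\left(9 - \frac{7}{5}\right) - 9\right) \left(-36\right) = 1 + \left(\frac{38}{5} - 9\right) \left(-36\right) = 1 - - \frac{252}{5} = 1 + \frac{252}{5} = \frac{257}{5}$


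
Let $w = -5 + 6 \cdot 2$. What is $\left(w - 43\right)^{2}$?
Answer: $1296$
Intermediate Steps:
$w = 7$ ($w = -5 + 12 = 7$)
$\left(w - 43\right)^{2} = \left(7 - 43\right)^{2} = \left(-36\right)^{2} = 1296$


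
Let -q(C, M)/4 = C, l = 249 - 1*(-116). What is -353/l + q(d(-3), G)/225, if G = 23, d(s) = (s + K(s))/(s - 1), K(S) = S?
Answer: -5441/5475 ≈ -0.99379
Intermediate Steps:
l = 365 (l = 249 + 116 = 365)
d(s) = 2*s/(-1 + s) (d(s) = (s + s)/(s - 1) = (2*s)/(-1 + s) = 2*s/(-1 + s))
q(C, M) = -4*C
-353/l + q(d(-3), G)/225 = -353/365 - 8*(-3)/(-1 - 3)/225 = -353*1/365 - 8*(-3)/(-4)*(1/225) = -353/365 - 8*(-3)*(-1)/4*(1/225) = -353/365 - 4*3/2*(1/225) = -353/365 - 6*1/225 = -353/365 - 2/75 = -5441/5475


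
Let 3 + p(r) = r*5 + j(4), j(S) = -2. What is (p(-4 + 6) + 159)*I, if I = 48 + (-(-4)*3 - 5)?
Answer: 9020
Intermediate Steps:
I = 55 (I = 48 + (-4*(-3) - 5) = 48 + (12 - 5) = 48 + 7 = 55)
p(r) = -5 + 5*r (p(r) = -3 + (r*5 - 2) = -3 + (5*r - 2) = -3 + (-2 + 5*r) = -5 + 5*r)
(p(-4 + 6) + 159)*I = ((-5 + 5*(-4 + 6)) + 159)*55 = ((-5 + 5*2) + 159)*55 = ((-5 + 10) + 159)*55 = (5 + 159)*55 = 164*55 = 9020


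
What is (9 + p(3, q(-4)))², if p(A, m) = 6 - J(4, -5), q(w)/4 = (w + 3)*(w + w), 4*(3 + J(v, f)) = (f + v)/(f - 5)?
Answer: 516961/1600 ≈ 323.10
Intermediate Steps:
J(v, f) = -3 + (f + v)/(4*(-5 + f)) (J(v, f) = -3 + ((f + v)/(f - 5))/4 = -3 + ((f + v)/(-5 + f))/4 = -3 + (f + v)/(4*(-5 + f)))
q(w) = 8*w*(3 + w) (q(w) = 4*((w + 3)*(w + w)) = 4*((3 + w)*(2*w)) = 4*(2*w*(3 + w)) = 8*w*(3 + w))
p(A, m) = 359/40 (p(A, m) = 6 - (60 + 4 - 11*(-5))/(4*(-5 - 5)) = 6 - (60 + 4 + 55)/(4*(-10)) = 6 - (-1)*119/(4*10) = 6 - 1*(-119/40) = 6 + 119/40 = 359/40)
(9 + p(3, q(-4)))² = (9 + 359/40)² = (719/40)² = 516961/1600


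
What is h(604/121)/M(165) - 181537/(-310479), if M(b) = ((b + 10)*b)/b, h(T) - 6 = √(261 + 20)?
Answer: 33631849/54333825 + √281/175 ≈ 0.71477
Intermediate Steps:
h(T) = 6 + √281 (h(T) = 6 + √(261 + 20) = 6 + √281)
M(b) = 10 + b (M(b) = ((10 + b)*b)/b = (b*(10 + b))/b = 10 + b)
h(604/121)/M(165) - 181537/(-310479) = (6 + √281)/(10 + 165) - 181537/(-310479) = (6 + √281)/175 - 181537*(-1/310479) = (6 + √281)*(1/175) + 181537/310479 = (6/175 + √281/175) + 181537/310479 = 33631849/54333825 + √281/175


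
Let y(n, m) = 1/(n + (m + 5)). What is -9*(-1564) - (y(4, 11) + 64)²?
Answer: 3989439/400 ≈ 9973.6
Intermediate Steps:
y(n, m) = 1/(5 + m + n) (y(n, m) = 1/(n + (5 + m)) = 1/(5 + m + n))
-9*(-1564) - (y(4, 11) + 64)² = -9*(-1564) - (1/(5 + 11 + 4) + 64)² = 14076 - (1/20 + 64)² = 14076 - (1281/20)² = 14076 - 1*1640961/400 = 14076 - 1640961/400 = 3989439/400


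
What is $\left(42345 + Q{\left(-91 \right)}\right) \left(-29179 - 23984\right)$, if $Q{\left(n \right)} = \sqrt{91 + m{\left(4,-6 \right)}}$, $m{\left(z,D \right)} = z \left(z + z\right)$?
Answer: $-2251187235 - 53163 \sqrt{123} \approx -2.2518 \cdot 10^{9}$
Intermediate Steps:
$m{\left(z,D \right)} = 2 z^{2}$ ($m{\left(z,D \right)} = z 2 z = 2 z^{2}$)
$Q{\left(n \right)} = \sqrt{123}$ ($Q{\left(n \right)} = \sqrt{91 + 2 \cdot 4^{2}} = \sqrt{91 + 2 \cdot 16} = \sqrt{91 + 32} = \sqrt{123}$)
$\left(42345 + Q{\left(-91 \right)}\right) \left(-29179 - 23984\right) = \left(42345 + \sqrt{123}\right) \left(-29179 - 23984\right) = \left(42345 + \sqrt{123}\right) \left(-53163\right) = -2251187235 - 53163 \sqrt{123}$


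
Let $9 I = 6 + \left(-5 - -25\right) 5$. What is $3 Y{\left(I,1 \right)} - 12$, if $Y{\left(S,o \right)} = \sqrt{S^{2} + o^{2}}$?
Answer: $-12 + \frac{\sqrt{11317}}{3} \approx 23.46$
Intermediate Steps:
$I = \frac{106}{9}$ ($I = \frac{6 + \left(-5 - -25\right) 5}{9} = \frac{6 + \left(-5 + 25\right) 5}{9} = \frac{6 + 20 \cdot 5}{9} = \frac{6 + 100}{9} = \frac{1}{9} \cdot 106 = \frac{106}{9} \approx 11.778$)
$3 Y{\left(I,1 \right)} - 12 = 3 \sqrt{\left(\frac{106}{9}\right)^{2} + 1^{2}} - 12 = 3 \sqrt{\frac{11236}{81} + 1} - 12 = 3 \sqrt{\frac{11317}{81}} - 12 = 3 \frac{\sqrt{11317}}{9} - 12 = \frac{\sqrt{11317}}{3} - 12 = -12 + \frac{\sqrt{11317}}{3}$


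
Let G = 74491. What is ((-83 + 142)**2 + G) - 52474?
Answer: 25498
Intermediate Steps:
((-83 + 142)**2 + G) - 52474 = ((-83 + 142)**2 + 74491) - 52474 = (59**2 + 74491) - 52474 = (3481 + 74491) - 52474 = 77972 - 52474 = 25498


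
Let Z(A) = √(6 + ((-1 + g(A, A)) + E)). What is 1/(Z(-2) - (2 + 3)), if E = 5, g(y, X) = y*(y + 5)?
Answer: -⅓ ≈ -0.33333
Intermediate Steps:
g(y, X) = y*(5 + y)
Z(A) = √(10 + A*(5 + A)) (Z(A) = √(6 + ((-1 + A*(5 + A)) + 5)) = √(6 + (4 + A*(5 + A))) = √(10 + A*(5 + A)))
1/(Z(-2) - (2 + 3)) = 1/(√(10 - 2*(5 - 2)) - (2 + 3)) = 1/(√(10 - 2*3) - 1*5) = 1/(√(10 - 6) - 5) = 1/(√4 - 5) = 1/(2 - 5) = 1/(-3) = -⅓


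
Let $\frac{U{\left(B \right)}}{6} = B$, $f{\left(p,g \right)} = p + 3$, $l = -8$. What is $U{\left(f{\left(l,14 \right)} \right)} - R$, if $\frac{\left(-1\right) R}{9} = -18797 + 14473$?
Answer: $-38946$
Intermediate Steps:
$f{\left(p,g \right)} = 3 + p$
$U{\left(B \right)} = 6 B$
$R = 38916$ ($R = - 9 \left(-18797 + 14473\right) = \left(-9\right) \left(-4324\right) = 38916$)
$U{\left(f{\left(l,14 \right)} \right)} - R = 6 \left(3 - 8\right) - 38916 = 6 \left(-5\right) - 38916 = -30 - 38916 = -38946$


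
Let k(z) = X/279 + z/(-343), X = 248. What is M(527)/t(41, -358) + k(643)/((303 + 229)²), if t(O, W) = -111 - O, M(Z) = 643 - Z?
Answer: -666770347/873695088 ≈ -0.76316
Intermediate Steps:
k(z) = 8/9 - z/343 (k(z) = 248/279 + z/(-343) = 248*(1/279) + z*(-1/343) = 8/9 - z/343)
M(527)/t(41, -358) + k(643)/((303 + 229)²) = (643 - 1*527)/(-111 - 1*41) + (8/9 - 1/343*643)/((303 + 229)²) = (643 - 527)/(-111 - 41) + (8/9 - 643/343)/(532²) = 116/(-152) - 3043/3087/283024 = 116*(-1/152) - 3043/3087*1/283024 = -29/38 - 3043/873695088 = -666770347/873695088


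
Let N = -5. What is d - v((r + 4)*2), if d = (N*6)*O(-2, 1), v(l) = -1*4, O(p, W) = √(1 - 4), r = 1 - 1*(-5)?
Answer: 4 - 30*I*√3 ≈ 4.0 - 51.962*I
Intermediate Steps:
r = 6 (r = 1 + 5 = 6)
O(p, W) = I*√3 (O(p, W) = √(-3) = I*√3)
v(l) = -4
d = -30*I*√3 (d = (-5*6)*(I*√3) = -30*I*√3 ≈ -51.962*I)
d - v((r + 4)*2) = -30*I*√3 - 1*(-4) = -30*I*√3 + 4 = 4 - 30*I*√3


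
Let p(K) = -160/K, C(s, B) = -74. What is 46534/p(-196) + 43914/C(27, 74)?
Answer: 41743931/740 ≈ 56411.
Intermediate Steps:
46534/p(-196) + 43914/C(27, 74) = 46534/((-160/(-196))) + 43914/(-74) = 46534/((-160*(-1/196))) + 43914*(-1/74) = 46534/(40/49) - 21957/37 = 46534*(49/40) - 21957/37 = 1140083/20 - 21957/37 = 41743931/740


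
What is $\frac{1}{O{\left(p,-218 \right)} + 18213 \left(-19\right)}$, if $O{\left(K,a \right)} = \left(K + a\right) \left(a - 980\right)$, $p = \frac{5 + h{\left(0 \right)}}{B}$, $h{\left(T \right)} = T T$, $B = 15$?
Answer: $- \frac{3}{255847} \approx -1.1726 \cdot 10^{-5}$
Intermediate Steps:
$h{\left(T \right)} = T^{2}$
$p = \frac{1}{3}$ ($p = \frac{5 + 0^{2}}{15} = \frac{5 + 0}{15} = \frac{1}{15} \cdot 5 = \frac{1}{3} \approx 0.33333$)
$O{\left(K,a \right)} = \left(-980 + a\right) \left(K + a\right)$ ($O{\left(K,a \right)} = \left(K + a\right) \left(-980 + a\right) = \left(-980 + a\right) \left(K + a\right)$)
$\frac{1}{O{\left(p,-218 \right)} + 18213 \left(-19\right)} = \frac{1}{\left(\left(-218\right)^{2} - \frac{980}{3} - -213640 + \frac{1}{3} \left(-218\right)\right) + 18213 \left(-19\right)} = \frac{1}{\left(47524 - \frac{980}{3} + 213640 - \frac{218}{3}\right) - 346047} = \frac{1}{\frac{782294}{3} - 346047} = \frac{1}{- \frac{255847}{3}} = - \frac{3}{255847}$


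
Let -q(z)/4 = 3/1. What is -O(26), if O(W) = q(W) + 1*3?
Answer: 9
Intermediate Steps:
q(z) = -12 (q(z) = -12/1 = -12)
O(W) = -9 (O(W) = -12 + 1*3 = -12 + 3 = -9)
-O(26) = -1*(-9) = 9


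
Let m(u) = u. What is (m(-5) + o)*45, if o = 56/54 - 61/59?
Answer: -39800/177 ≈ -224.86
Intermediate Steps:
o = 5/1593 (o = 56*(1/54) - 61*1/59 = 28/27 - 61/59 = 5/1593 ≈ 0.0031387)
(m(-5) + o)*45 = (-5 + 5/1593)*45 = -7960/1593*45 = -39800/177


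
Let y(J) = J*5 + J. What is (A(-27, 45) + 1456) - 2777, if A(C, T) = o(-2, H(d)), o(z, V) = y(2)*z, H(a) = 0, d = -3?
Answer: -1345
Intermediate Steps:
y(J) = 6*J (y(J) = 5*J + J = 6*J)
o(z, V) = 12*z (o(z, V) = (6*2)*z = 12*z)
A(C, T) = -24 (A(C, T) = 12*(-2) = -24)
(A(-27, 45) + 1456) - 2777 = (-24 + 1456) - 2777 = 1432 - 2777 = -1345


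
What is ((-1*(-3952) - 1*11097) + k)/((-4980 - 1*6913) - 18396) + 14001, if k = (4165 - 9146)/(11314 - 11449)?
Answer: 57251258609/4089015 ≈ 14001.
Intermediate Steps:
k = 4981/135 (k = -4981/(-135) = -4981*(-1/135) = 4981/135 ≈ 36.896)
((-1*(-3952) - 1*11097) + k)/((-4980 - 1*6913) - 18396) + 14001 = ((-1*(-3952) - 1*11097) + 4981/135)/((-4980 - 1*6913) - 18396) + 14001 = ((3952 - 11097) + 4981/135)/((-4980 - 6913) - 18396) + 14001 = (-7145 + 4981/135)/(-11893 - 18396) + 14001 = -959594/135/(-30289) + 14001 = -959594/135*(-1/30289) + 14001 = 959594/4089015 + 14001 = 57251258609/4089015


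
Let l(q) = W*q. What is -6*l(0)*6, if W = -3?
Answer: 0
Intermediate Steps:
l(q) = -3*q
-6*l(0)*6 = -(-18)*0*6 = -6*0*6 = 0*6 = 0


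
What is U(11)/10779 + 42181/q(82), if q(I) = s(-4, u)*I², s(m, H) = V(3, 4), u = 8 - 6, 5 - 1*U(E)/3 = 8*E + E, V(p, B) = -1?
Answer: -152188389/24159332 ≈ -6.2994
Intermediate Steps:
U(E) = 15 - 27*E (U(E) = 15 - 3*(8*E + E) = 15 - 27*E)
u = 2
s(m, H) = -1
q(I) = -I²
U(11)/10779 + 42181/q(82) = (15 - 27*11)/10779 + 42181/((-1*82²)) = (15 - 297)*(1/10779) + 42181/((-1*6724)) = -282*1/10779 + 42181/(-6724) = -94/3593 + 42181*(-1/6724) = -94/3593 - 42181/6724 = -152188389/24159332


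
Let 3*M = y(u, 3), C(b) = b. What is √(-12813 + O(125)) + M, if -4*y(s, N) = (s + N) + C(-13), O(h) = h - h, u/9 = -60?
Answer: 275/6 + I*√12813 ≈ 45.833 + 113.19*I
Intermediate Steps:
u = -540 (u = 9*(-60) = -540)
O(h) = 0
y(s, N) = 13/4 - N/4 - s/4 (y(s, N) = -((s + N) - 13)/4 = -((N + s) - 13)/4 = -(-13 + N + s)/4 = 13/4 - N/4 - s/4)
M = 275/6 (M = (13/4 - ¼*3 - ¼*(-540))/3 = (13/4 - ¾ + 135)/3 = (⅓)*(275/2) = 275/6 ≈ 45.833)
√(-12813 + O(125)) + M = √(-12813 + 0) + 275/6 = √(-12813) + 275/6 = I*√12813 + 275/6 = 275/6 + I*√12813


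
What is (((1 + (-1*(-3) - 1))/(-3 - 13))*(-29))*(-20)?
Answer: -435/4 ≈ -108.75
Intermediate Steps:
(((1 + (-1*(-3) - 1))/(-3 - 13))*(-29))*(-20) = (((1 + (3 - 1))/(-16))*(-29))*(-20) = (((1 + 2)*(-1/16))*(-29))*(-20) = ((3*(-1/16))*(-29))*(-20) = -3/16*(-29)*(-20) = (87/16)*(-20) = -435/4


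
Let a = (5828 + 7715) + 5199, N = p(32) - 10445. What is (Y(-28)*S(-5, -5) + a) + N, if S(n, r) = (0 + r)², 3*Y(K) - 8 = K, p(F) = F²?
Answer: 27463/3 ≈ 9154.3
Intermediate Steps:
Y(K) = 8/3 + K/3
N = -9421 (N = 32² - 10445 = 1024 - 10445 = -9421)
S(n, r) = r²
a = 18742 (a = 13543 + 5199 = 18742)
(Y(-28)*S(-5, -5) + a) + N = ((8/3 + (⅓)*(-28))*(-5)² + 18742) - 9421 = ((8/3 - 28/3)*25 + 18742) - 9421 = (-20/3*25 + 18742) - 9421 = (-500/3 + 18742) - 9421 = 55726/3 - 9421 = 27463/3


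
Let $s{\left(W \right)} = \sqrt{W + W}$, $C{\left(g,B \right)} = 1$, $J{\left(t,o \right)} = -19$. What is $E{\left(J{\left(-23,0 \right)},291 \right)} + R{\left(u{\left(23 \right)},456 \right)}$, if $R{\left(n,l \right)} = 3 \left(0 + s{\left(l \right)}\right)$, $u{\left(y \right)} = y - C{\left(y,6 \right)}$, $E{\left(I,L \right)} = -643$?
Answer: $-643 + 12 \sqrt{57} \approx -552.4$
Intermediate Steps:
$s{\left(W \right)} = \sqrt{2} \sqrt{W}$ ($s{\left(W \right)} = \sqrt{2 W} = \sqrt{2} \sqrt{W}$)
$u{\left(y \right)} = -1 + y$ ($u{\left(y \right)} = y - 1 = -1 + y$)
$R{\left(n,l \right)} = 3 \sqrt{2} \sqrt{l}$ ($R{\left(n,l \right)} = 3 \left(0 + \sqrt{2} \sqrt{l}\right) = 3 \sqrt{2} \sqrt{l}$)
$E{\left(J{\left(-23,0 \right)},291 \right)} + R{\left(u{\left(23 \right)},456 \right)} = -643 + 3 \sqrt{2} \sqrt{456} = -643 + 3 \sqrt{2} \cdot 2 \sqrt{114} = -643 + 12 \sqrt{57}$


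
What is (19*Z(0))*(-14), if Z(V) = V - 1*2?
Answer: 532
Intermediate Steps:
Z(V) = -2 + V (Z(V) = V - 2 = -2 + V)
(19*Z(0))*(-14) = (19*(-2 + 0))*(-14) = (19*(-2))*(-14) = -38*(-14) = 532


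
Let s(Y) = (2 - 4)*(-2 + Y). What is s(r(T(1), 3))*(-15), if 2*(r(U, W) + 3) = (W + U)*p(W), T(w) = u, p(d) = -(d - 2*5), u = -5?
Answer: -360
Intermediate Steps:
p(d) = 10 - d (p(d) = -(d - 10) = -(-10 + d) = 10 - d)
T(w) = -5
r(U, W) = -3 + (10 - W)*(U + W)/2 (r(U, W) = -3 + ((W + U)*(10 - W))/2 = -3 + ((U + W)*(10 - W))/2 = -3 + ((10 - W)*(U + W))/2 = -3 + (10 - W)*(U + W)/2)
s(Y) = 4 - 2*Y (s(Y) = -2*(-2 + Y) = 4 - 2*Y)
s(r(T(1), 3))*(-15) = (4 - 2*(-3 - ½*(-5)*(-10 + 3) - ½*3*(-10 + 3)))*(-15) = (4 - 2*(-3 - ½*(-5)*(-7) - ½*3*(-7)))*(-15) = (4 - 2*(-3 - 35/2 + 21/2))*(-15) = (4 - 2*(-10))*(-15) = (4 + 20)*(-15) = 24*(-15) = -360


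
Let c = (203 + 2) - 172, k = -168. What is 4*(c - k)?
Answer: 804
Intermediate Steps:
c = 33 (c = 205 - 172 = 33)
4*(c - k) = 4*(33 - 1*(-168)) = 4*(33 + 168) = 4*201 = 804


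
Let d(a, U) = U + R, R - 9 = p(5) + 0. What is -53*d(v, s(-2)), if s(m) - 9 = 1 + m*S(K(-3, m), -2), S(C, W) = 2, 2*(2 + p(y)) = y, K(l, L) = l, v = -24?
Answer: -1643/2 ≈ -821.50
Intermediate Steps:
p(y) = -2 + y/2
R = 19/2 (R = 9 + ((-2 + (½)*5) + 0) = 9 + ((-2 + 5/2) + 0) = 9 + (½ + 0) = 9 + ½ = 19/2 ≈ 9.5000)
s(m) = 10 + 2*m (s(m) = 9 + (1 + m*2) = 9 + (1 + 2*m) = 10 + 2*m)
d(a, U) = 19/2 + U (d(a, U) = U + 19/2 = 19/2 + U)
-53*d(v, s(-2)) = -53*(19/2 + (10 + 2*(-2))) = -53*(19/2 + (10 - 4)) = -53*(19/2 + 6) = -53*31/2 = -1643/2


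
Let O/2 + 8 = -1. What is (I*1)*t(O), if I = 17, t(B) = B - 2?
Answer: -340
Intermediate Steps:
O = -18 (O = -16 + 2*(-1) = -16 - 2 = -18)
t(B) = -2 + B
(I*1)*t(O) = (17*1)*(-2 - 18) = 17*(-20) = -340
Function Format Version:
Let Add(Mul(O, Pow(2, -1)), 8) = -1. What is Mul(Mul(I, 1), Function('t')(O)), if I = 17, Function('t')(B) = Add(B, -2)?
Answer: -340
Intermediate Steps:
O = -18 (O = Add(-16, Mul(2, -1)) = Add(-16, -2) = -18)
Function('t')(B) = Add(-2, B)
Mul(Mul(I, 1), Function('t')(O)) = Mul(Mul(17, 1), Add(-2, -18)) = Mul(17, -20) = -340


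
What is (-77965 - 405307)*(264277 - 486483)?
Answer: 107385938032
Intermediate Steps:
(-77965 - 405307)*(264277 - 486483) = -483272*(-222206) = 107385938032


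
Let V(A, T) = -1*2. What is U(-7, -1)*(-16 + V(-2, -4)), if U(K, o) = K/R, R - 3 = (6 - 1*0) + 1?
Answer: 63/5 ≈ 12.600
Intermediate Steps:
V(A, T) = -2
R = 10 (R = 3 + ((6 - 1*0) + 1) = 3 + ((6 + 0) + 1) = 3 + (6 + 1) = 3 + 7 = 10)
U(K, o) = K/10
U(-7, -1)*(-16 + V(-2, -4)) = ((⅒)*(-7))*(-16 - 2) = -7/10*(-18) = 63/5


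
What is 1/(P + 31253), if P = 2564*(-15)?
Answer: -1/7207 ≈ -0.00013875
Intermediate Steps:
P = -38460
1/(P + 31253) = 1/(-38460 + 31253) = 1/(-7207) = -1/7207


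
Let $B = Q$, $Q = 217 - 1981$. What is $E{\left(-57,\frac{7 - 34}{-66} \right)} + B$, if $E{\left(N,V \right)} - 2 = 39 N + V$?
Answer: $- \frac{87661}{22} \approx -3984.6$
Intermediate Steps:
$E{\left(N,V \right)} = 2 + V + 39 N$ ($E{\left(N,V \right)} = 2 + \left(39 N + V\right) = 2 + \left(V + 39 N\right) = 2 + V + 39 N$)
$Q = -1764$ ($Q = 217 - 1981 = -1764$)
$B = -1764$
$E{\left(-57,\frac{7 - 34}{-66} \right)} + B = \left(2 + \frac{7 - 34}{-66} + 39 \left(-57\right)\right) - 1764 = \left(2 + \left(7 - 34\right) \left(- \frac{1}{66}\right) - 2223\right) - 1764 = \left(2 - - \frac{9}{22} - 2223\right) - 1764 = \left(2 + \frac{9}{22} - 2223\right) - 1764 = - \frac{48853}{22} - 1764 = - \frac{87661}{22}$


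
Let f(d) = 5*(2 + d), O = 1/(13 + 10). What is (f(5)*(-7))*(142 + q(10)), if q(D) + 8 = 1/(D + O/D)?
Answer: -75598180/2301 ≈ -32855.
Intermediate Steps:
O = 1/23 ≈ 0.043478
f(d) = 10 + 5*d
q(D) = -8 + 1/(D + 1/(23*D))
(f(5)*(-7))*(142 + q(10)) = ((10 + 5*5)*(-7))*(142 + (-8 - 184*10**2 + 23*10)/(1 + 23*10**2)) = ((10 + 25)*(-7))*(142 + (-8 - 184*100 + 230)/(1 + 23*100)) = (35*(-7))*(142 + (-8 - 18400 + 230)/(1 + 2300)) = -245*(142 - 18178/2301) = -245*308564/2301 = -75598180/2301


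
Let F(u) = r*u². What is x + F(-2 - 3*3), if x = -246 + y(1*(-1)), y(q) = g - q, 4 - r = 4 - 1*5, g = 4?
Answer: 364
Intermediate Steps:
r = 5 (r = 4 - (4 - 1*5) = 4 - (4 - 5) = 4 - 1*(-1) = 4 + 1 = 5)
y(q) = 4 - q
F(u) = 5*u²
x = -241 (x = -246 + (4 - (-1)) = -246 + (4 - 1*(-1)) = -246 + (4 + 1) = -246 + 5 = -241)
x + F(-2 - 3*3) = -241 + 5*(-2 - 3*3)² = -241 + 5*(-2 - 9)² = -241 + 5*(-11)² = -241 + 5*121 = -241 + 605 = 364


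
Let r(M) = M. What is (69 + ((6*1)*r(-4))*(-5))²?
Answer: 35721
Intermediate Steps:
(69 + ((6*1)*r(-4))*(-5))² = (69 + ((6*1)*(-4))*(-5))² = (69 + (6*(-4))*(-5))² = (69 - 24*(-5))² = (69 + 120)² = 189² = 35721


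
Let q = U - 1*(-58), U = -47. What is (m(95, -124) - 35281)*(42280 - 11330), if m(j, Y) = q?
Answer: -1091606500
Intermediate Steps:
q = 11 (q = -47 - 1*(-58) = -47 + 58 = 11)
m(j, Y) = 11
(m(95, -124) - 35281)*(42280 - 11330) = (11 - 35281)*(42280 - 11330) = -35270*30950 = -1091606500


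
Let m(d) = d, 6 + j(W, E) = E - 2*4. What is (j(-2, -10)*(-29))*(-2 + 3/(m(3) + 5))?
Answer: -1131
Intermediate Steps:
j(W, E) = -14 + E (j(W, E) = -6 + (E - 2*4) = -6 + (E - 8) = -6 + (-8 + E) = -14 + E)
(j(-2, -10)*(-29))*(-2 + 3/(m(3) + 5)) = ((-14 - 10)*(-29))*(-2 + 3/(3 + 5)) = (-24*(-29))*(-2 + 3/8) = 696*(-2 + 3*(1/8)) = 696*(-2 + 3/8) = 696*(-13/8) = -1131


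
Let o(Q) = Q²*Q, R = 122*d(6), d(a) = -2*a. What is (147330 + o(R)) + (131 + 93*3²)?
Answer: -3137637046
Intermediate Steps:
R = -1464 (R = 122*(-2*6) = 122*(-12) = -1464)
o(Q) = Q³
(147330 + o(R)) + (131 + 93*3²) = (147330 + (-1464)³) + (131 + 93*3²) = (147330 - 3137785344) + (131 + 93*9) = -3137638014 + (131 + 837) = -3137638014 + 968 = -3137637046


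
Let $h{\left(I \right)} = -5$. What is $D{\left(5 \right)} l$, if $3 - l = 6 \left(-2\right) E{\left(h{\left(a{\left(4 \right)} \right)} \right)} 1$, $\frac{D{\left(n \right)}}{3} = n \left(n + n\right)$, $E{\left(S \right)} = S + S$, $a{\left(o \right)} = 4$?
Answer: $-17550$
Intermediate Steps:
$E{\left(S \right)} = 2 S$
$D{\left(n \right)} = 6 n^{2}$ ($D{\left(n \right)} = 3 n \left(n + n\right) = 3 n 2 n = 3 \cdot 2 n^{2} = 6 n^{2}$)
$l = -117$ ($l = 3 - 6 \left(-2\right) 2 \left(-5\right) 1 = 3 - \left(-12\right) \left(-10\right) 1 = 3 - 120 \cdot 1 = 3 - 120 = -117$)
$D{\left(5 \right)} l = 6 \cdot 5^{2} \left(-117\right) = 6 \cdot 25 \left(-117\right) = 150 \left(-117\right) = -17550$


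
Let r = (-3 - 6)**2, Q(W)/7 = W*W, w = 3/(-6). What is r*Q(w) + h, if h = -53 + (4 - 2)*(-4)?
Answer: 323/4 ≈ 80.750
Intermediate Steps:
w = -1/2 (w = 3*(-1/6) = -1/2 ≈ -0.50000)
Q(W) = 7*W**2 (Q(W) = 7*(W*W) = 7*W**2)
r = 81 (r = (-9)**2 = 81)
h = -61 (h = -53 + 2*(-4) = -53 - 8 = -61)
r*Q(w) + h = 81*(7*(-1/2)**2) - 61 = 81*(7*(1/4)) - 61 = 81*(7/4) - 61 = 567/4 - 61 = 323/4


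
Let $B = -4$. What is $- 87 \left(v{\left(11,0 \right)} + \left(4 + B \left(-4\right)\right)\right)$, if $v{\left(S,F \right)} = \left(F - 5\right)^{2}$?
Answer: $-3915$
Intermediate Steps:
$v{\left(S,F \right)} = \left(-5 + F\right)^{2}$
$- 87 \left(v{\left(11,0 \right)} + \left(4 + B \left(-4\right)\right)\right) = - 87 \left(\left(-5 + 0\right)^{2} + \left(4 - -16\right)\right) = - 87 \left(\left(-5\right)^{2} + \left(4 + 16\right)\right) = - 87 \left(25 + 20\right) = \left(-87\right) 45 = -3915$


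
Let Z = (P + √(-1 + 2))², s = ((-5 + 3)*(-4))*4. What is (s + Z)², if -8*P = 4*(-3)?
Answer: 23409/16 ≈ 1463.1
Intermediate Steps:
P = 3/2 (P = -(-3)/2 = -⅛*(-12) = 3/2 ≈ 1.5000)
s = 32 (s = -2*(-4)*4 = 8*4 = 32)
Z = 25/4 (Z = (3/2 + √(-1 + 2))² = (3/2 + √1)² = (3/2 + 1)² = (5/2)² = 25/4 ≈ 6.2500)
(s + Z)² = (32 + 25/4)² = (153/4)² = 23409/16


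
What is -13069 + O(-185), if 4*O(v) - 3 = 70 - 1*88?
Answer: -52291/4 ≈ -13073.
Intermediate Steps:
O(v) = -15/4 (O(v) = ¾ + (70 - 1*88)/4 = ¾ + (70 - 88)/4 = ¾ + (¼)*(-18) = ¾ - 9/2 = -15/4)
-13069 + O(-185) = -13069 - 15/4 = -52291/4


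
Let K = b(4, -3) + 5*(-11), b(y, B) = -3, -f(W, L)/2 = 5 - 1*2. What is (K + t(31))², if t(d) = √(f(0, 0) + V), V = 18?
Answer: 3376 - 232*√3 ≈ 2974.2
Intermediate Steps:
f(W, L) = -6 (f(W, L) = -2*(5 - 1*2) = -2*(5 - 2) = -2*3 = -6)
K = -58 (K = -3 + 5*(-11) = -3 - 55 = -58)
t(d) = 2*√3 (t(d) = √(-6 + 18) = √12 = 2*√3)
(K + t(31))² = (-58 + 2*√3)²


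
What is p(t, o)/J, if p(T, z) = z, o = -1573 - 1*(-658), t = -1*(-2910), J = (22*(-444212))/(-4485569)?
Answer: -373117785/888424 ≈ -419.98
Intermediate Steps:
J = 888424/407779 (J = -9772664*(-1/4485569) = 888424/407779 ≈ 2.1787)
t = 2910
o = -915 (o = -1573 + 658 = -915)
p(t, o)/J = -915/888424/407779 = -915*407779/888424 = -373117785/888424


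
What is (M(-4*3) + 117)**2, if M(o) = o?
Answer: 11025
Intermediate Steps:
(M(-4*3) + 117)**2 = (-4*3 + 117)**2 = (-12 + 117)**2 = 105**2 = 11025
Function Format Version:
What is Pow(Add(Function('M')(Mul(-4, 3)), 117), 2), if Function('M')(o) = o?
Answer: 11025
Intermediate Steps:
Pow(Add(Function('M')(Mul(-4, 3)), 117), 2) = Pow(Add(Mul(-4, 3), 117), 2) = Pow(Add(-12, 117), 2) = Pow(105, 2) = 11025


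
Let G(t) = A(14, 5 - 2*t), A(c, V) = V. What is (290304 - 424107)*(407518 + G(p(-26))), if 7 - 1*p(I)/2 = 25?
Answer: -54537433785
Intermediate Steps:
p(I) = -36 (p(I) = 14 - 2*25 = 14 - 50 = -36)
G(t) = 5 - 2*t
(290304 - 424107)*(407518 + G(p(-26))) = (290304 - 424107)*(407518 + (5 - 2*(-36))) = -133803*(407518 + (5 + 72)) = -133803*(407518 + 77) = -133803*407595 = -54537433785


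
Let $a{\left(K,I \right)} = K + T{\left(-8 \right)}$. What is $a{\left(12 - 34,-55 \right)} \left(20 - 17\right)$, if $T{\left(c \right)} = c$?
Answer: $-90$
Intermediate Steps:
$a{\left(K,I \right)} = -8 + K$ ($a{\left(K,I \right)} = K - 8 = -8 + K$)
$a{\left(12 - 34,-55 \right)} \left(20 - 17\right) = \left(-8 + \left(12 - 34\right)\right) \left(20 - 17\right) = \left(-8 + \left(12 - 34\right)\right) 3 = \left(-8 - 22\right) 3 = \left(-30\right) 3 = -90$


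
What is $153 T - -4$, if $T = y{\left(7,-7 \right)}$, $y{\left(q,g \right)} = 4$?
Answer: $616$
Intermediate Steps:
$T = 4$
$153 T - -4 = 153 \cdot 4 - -4 = 612 + 4 = 616$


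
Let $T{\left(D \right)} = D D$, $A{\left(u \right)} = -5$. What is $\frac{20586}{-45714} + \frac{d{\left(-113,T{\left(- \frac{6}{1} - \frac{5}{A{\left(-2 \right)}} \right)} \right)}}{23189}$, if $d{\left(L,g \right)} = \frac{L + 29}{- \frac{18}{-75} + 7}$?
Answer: $- \frac{14416623979}{31978535371} \approx -0.45082$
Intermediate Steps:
$T{\left(D \right)} = D^{2}$
$d{\left(L,g \right)} = \frac{725}{181} + \frac{25 L}{181}$ ($d{\left(L,g \right)} = \frac{29 + L}{\left(-18\right) \left(- \frac{1}{75}\right) + 7} = \frac{29 + L}{\frac{6}{25} + 7} = \frac{29 + L}{\frac{181}{25}} = \left(29 + L\right) \frac{25}{181} = \frac{725}{181} + \frac{25 L}{181}$)
$\frac{20586}{-45714} + \frac{d{\left(-113,T{\left(- \frac{6}{1} - \frac{5}{A{\left(-2 \right)}} \right)} \right)}}{23189} = \frac{20586}{-45714} + \frac{\frac{725}{181} + \frac{25}{181} \left(-113\right)}{23189} = 20586 \left(- \frac{1}{45714}\right) + \left(\frac{725}{181} - \frac{2825}{181}\right) \frac{1}{23189} = - \frac{3431}{7619} - \frac{2100}{4197209} = - \frac{14416623979}{31978535371}$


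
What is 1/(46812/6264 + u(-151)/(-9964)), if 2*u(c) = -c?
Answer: 5201208/38830153 ≈ 0.13395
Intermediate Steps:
u(c) = -c/2 (u(c) = (-c)/2 = -c/2)
1/(46812/6264 + u(-151)/(-9964)) = 1/(46812/6264 - ½*(-151)/(-9964)) = 1/(46812*(1/6264) + (151/2)*(-1/9964)) = 1/(3901/522 - 151/19928) = 1/(38830153/5201208) = 5201208/38830153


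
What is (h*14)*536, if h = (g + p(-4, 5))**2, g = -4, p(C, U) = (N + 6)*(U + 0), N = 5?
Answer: 19517904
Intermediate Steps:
p(C, U) = 11*U (p(C, U) = (5 + 6)*(U + 0) = 11*U)
h = 2601 (h = (-4 + 11*5)**2 = (-4 + 55)**2 = 51**2 = 2601)
(h*14)*536 = (2601*14)*536 = 36414*536 = 19517904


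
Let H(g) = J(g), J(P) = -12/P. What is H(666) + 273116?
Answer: 30315874/111 ≈ 2.7312e+5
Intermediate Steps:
H(g) = -12/g
H(666) + 273116 = -12/666 + 273116 = -12*1/666 + 273116 = -2/111 + 273116 = 30315874/111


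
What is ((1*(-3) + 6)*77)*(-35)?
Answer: -8085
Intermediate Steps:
((1*(-3) + 6)*77)*(-35) = ((-3 + 6)*77)*(-35) = (3*77)*(-35) = 231*(-35) = -8085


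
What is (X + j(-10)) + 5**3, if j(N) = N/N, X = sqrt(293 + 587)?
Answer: 126 + 4*sqrt(55) ≈ 155.66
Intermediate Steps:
X = 4*sqrt(55) (X = sqrt(880) = 4*sqrt(55) ≈ 29.665)
j(N) = 1
(X + j(-10)) + 5**3 = (4*sqrt(55) + 1) + 5**3 = (1 + 4*sqrt(55)) + 125 = 126 + 4*sqrt(55)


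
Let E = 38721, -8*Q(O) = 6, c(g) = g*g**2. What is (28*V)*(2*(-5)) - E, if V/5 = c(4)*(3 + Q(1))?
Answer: -240321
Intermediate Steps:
c(g) = g**3
Q(O) = -3/4 (Q(O) = -1/8*6 = -3/4)
V = 720 (V = 5*(4**3*(3 - 3/4)) = 5*(64*(9/4)) = 5*144 = 720)
(28*V)*(2*(-5)) - E = (28*720)*(2*(-5)) - 1*38721 = 20160*(-10) - 38721 = -201600 - 38721 = -240321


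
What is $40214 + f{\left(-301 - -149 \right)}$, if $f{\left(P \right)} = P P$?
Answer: $63318$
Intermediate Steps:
$f{\left(P \right)} = P^{2}$
$40214 + f{\left(-301 - -149 \right)} = 40214 + \left(-301 - -149\right)^{2} = 40214 + \left(-301 + 149\right)^{2} = 40214 + \left(-152\right)^{2} = 40214 + 23104 = 63318$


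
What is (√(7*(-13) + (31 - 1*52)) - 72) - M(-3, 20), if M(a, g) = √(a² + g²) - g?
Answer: -52 - √409 + 4*I*√7 ≈ -72.224 + 10.583*I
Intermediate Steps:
(√(7*(-13) + (31 - 1*52)) - 72) - M(-3, 20) = (√(7*(-13) + (31 - 1*52)) - 72) - (√((-3)² + 20²) - 1*20) = (√(-91 + (31 - 52)) - 72) - (√(9 + 400) - 20) = (√(-91 - 21) - 72) - (√409 - 20) = (√(-112) - 72) - (-20 + √409) = (4*I*√7 - 72) + (20 - √409) = (-72 + 4*I*√7) + (20 - √409) = -52 - √409 + 4*I*√7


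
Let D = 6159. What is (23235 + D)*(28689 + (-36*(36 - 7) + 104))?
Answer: 815654106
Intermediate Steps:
(23235 + D)*(28689 + (-36*(36 - 7) + 104)) = (23235 + 6159)*(28689 + (-36*(36 - 7) + 104)) = 29394*(28689 + (-36*29 + 104)) = 29394*(28689 + (-1044 + 104)) = 29394*(28689 - 940) = 29394*27749 = 815654106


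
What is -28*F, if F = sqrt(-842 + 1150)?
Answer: -56*sqrt(77) ≈ -491.40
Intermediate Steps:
F = 2*sqrt(77) (F = sqrt(308) = 2*sqrt(77) ≈ 17.550)
-28*F = -56*sqrt(77)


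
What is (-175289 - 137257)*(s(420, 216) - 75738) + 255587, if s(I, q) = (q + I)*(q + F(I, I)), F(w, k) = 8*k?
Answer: -687162754921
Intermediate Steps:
s(I, q) = (I + q)*(q + 8*I) (s(I, q) = (q + I)*(q + 8*I) = (I + q)*(q + 8*I))
(-175289 - 137257)*(s(420, 216) - 75738) + 255587 = (-175289 - 137257)*((216**2 + 8*420**2 + 9*420*216) - 75738) + 255587 = -312546*((46656 + 8*176400 + 816480) - 75738) + 255587 = -312546*((46656 + 1411200 + 816480) - 75738) + 255587 = -312546*(2274336 - 75738) + 255587 = -312546*2198598 + 255587 = -687163010508 + 255587 = -687162754921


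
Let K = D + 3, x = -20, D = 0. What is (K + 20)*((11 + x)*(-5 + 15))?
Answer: -2070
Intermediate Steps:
K = 3 (K = 0 + 3 = 3)
(K + 20)*((11 + x)*(-5 + 15)) = (3 + 20)*((11 - 20)*(-5 + 15)) = 23*(-9*10) = 23*(-90) = -2070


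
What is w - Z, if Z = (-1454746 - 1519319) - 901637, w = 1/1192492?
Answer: 4621743629385/1192492 ≈ 3.8757e+6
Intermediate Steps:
w = 1/1192492 ≈ 8.3858e-7
Z = -3875702 (Z = -2974065 - 901637 = -3875702)
w - Z = 1/1192492 - 1*(-3875702) = 1/1192492 + 3875702 = 4621743629385/1192492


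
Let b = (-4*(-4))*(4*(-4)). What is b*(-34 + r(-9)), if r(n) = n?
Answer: 11008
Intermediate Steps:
b = -256 (b = 16*(-16) = -256)
b*(-34 + r(-9)) = -256*(-34 - 9) = -256*(-43) = 11008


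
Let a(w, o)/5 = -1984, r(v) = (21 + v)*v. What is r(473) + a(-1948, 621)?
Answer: 223742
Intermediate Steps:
r(v) = v*(21 + v)
a(w, o) = -9920 (a(w, o) = 5*(-1984) = -9920)
r(473) + a(-1948, 621) = 473*(21 + 473) - 9920 = 473*494 - 9920 = 233662 - 9920 = 223742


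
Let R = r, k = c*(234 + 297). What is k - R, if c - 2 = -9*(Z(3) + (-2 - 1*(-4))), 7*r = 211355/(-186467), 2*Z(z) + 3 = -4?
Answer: 21486455719/2610538 ≈ 8230.7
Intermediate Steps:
Z(z) = -7/2 (Z(z) = -3/2 + (½)*(-4) = -3/2 - 2 = -7/2)
r = -211355/1305269 (r = (211355/(-186467))/7 = (211355*(-1/186467))/7 = (⅐)*(-211355/186467) = -211355/1305269 ≈ -0.16192)
c = 31/2 (c = 2 - 9*(-7/2 + (-2 - 1*(-4))) = 2 - 9*(-7/2 + (-2 + 4)) = 2 - 9*(-7/2 + 2) = 2 - 9*(-3/2) = 2 + 27/2 = 31/2 ≈ 15.500)
k = 16461/2 (k = 31*(234 + 297)/2 = (31/2)*531 = 16461/2 ≈ 8230.5)
R = -211355/1305269 ≈ -0.16192
k - R = 16461/2 - 1*(-211355/1305269) = 16461/2 + 211355/1305269 = 21486455719/2610538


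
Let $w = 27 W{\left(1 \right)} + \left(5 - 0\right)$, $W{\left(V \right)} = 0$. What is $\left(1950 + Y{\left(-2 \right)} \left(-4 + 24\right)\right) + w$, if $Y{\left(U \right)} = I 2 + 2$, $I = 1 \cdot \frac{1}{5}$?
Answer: $2003$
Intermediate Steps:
$I = \frac{1}{5}$ ($I = 1 \cdot \frac{1}{5} = \frac{1}{5} \approx 0.2$)
$w = 5$ ($w = 27 \cdot 0 + \left(5 - 0\right) = 0 + \left(5 + 0\right) = 0 + 5 = 5$)
$Y{\left(U \right)} = \frac{12}{5}$ ($Y{\left(U \right)} = \frac{1}{5} \cdot 2 + 2 = \frac{2}{5} + 2 = \frac{12}{5}$)
$\left(1950 + Y{\left(-2 \right)} \left(-4 + 24\right)\right) + w = \left(1950 + \frac{12 \left(-4 + 24\right)}{5}\right) + 5 = \left(1950 + \frac{12}{5} \cdot 20\right) + 5 = \left(1950 + 48\right) + 5 = 1998 + 5 = 2003$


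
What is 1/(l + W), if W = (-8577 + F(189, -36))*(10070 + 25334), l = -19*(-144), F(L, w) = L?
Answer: -1/296966016 ≈ -3.3674e-9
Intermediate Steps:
l = 2736
W = -296968752 (W = (-8577 + 189)*(10070 + 25334) = -8388*35404 = -296968752)
1/(l + W) = 1/(2736 - 296968752) = 1/(-296966016) = -1/296966016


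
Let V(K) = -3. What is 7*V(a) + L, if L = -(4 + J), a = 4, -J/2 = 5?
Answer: -15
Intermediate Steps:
J = -10 (J = -2*5 = -10)
L = 6 (L = -(4 - 10) = -1*(-6) = 6)
7*V(a) + L = 7*(-3) + 6 = -21 + 6 = -15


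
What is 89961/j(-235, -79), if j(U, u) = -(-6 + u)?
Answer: 89961/85 ≈ 1058.4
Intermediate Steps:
j(U, u) = 6 - u
89961/j(-235, -79) = 89961/(6 - 1*(-79)) = 89961/(6 + 79) = 89961/85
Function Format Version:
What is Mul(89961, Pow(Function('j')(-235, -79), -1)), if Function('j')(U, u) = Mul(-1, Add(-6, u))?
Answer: Rational(89961, 85) ≈ 1058.4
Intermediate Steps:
Function('j')(U, u) = Add(6, Mul(-1, u))
Mul(89961, Pow(Function('j')(-235, -79), -1)) = Mul(89961, Pow(Add(6, Mul(-1, -79)), -1)) = Mul(89961, Pow(Add(6, 79), -1)) = Mul(89961, Pow(85, -1)) = Mul(89961, Rational(1, 85)) = Rational(89961, 85)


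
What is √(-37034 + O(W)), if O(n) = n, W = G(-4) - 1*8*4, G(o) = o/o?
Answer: I*√37065 ≈ 192.52*I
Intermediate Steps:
G(o) = 1
W = -31 (W = 1 - 1*8*4 = 1 - 8*4 = 1 - 32 = -31)
√(-37034 + O(W)) = √(-37034 - 31) = √(-37065) = I*√37065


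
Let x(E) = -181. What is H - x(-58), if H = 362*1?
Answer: 543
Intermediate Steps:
H = 362
H - x(-58) = 362 - 1*(-181) = 362 + 181 = 543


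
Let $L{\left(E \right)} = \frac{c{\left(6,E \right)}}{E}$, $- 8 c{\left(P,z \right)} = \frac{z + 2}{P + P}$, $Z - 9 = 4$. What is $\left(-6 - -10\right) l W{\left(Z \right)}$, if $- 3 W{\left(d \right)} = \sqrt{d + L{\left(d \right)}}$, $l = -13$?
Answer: $\frac{\sqrt{140478}}{6} \approx 62.467$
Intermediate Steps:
$Z = 13$ ($Z = 9 + 4 = 13$)
$c{\left(P,z \right)} = - \frac{2 + z}{16 P}$ ($c{\left(P,z \right)} = - \frac{\left(z + 2\right) \frac{1}{P + P}}{8} = - \frac{\left(2 + z\right) \frac{1}{2 P}}{8} = - \frac{\frac{1}{2} \frac{1}{P} \left(2 + z\right)}{8} = - \frac{2 + z}{16 P}$)
$L{\left(E \right)} = \frac{- \frac{1}{48} - \frac{E}{96}}{E}$ ($L{\left(E \right)} = \frac{\frac{1}{16} \cdot \frac{1}{6} \left(-2 - E\right)}{E} = \frac{- \frac{1}{48} - \frac{E}{96}}{E}$)
$W{\left(d \right)} = - \frac{\sqrt{d + \frac{-2 - d}{96 d}}}{3}$
$\left(-6 - -10\right) l W{\left(Z \right)} = \left(-6 - -10\right) \left(-13\right) \left(- \frac{\sqrt{-6 - \frac{12}{13} + 576 \cdot 13}}{72}\right) = \left(-6 + 10\right) \left(-13\right) \left(- \frac{\sqrt{-6 - \frac{12}{13} + 7488}}{72}\right) = 4 \left(-13\right) \left(- \frac{\sqrt{-6 - \frac{12}{13} + 7488}}{72}\right) = - 52 \left(- \frac{\sqrt{\frac{97254}{13}}}{72}\right) = - 52 \left(- \frac{\frac{3}{13} \sqrt{140478}}{72}\right) = - 52 \left(- \frac{\sqrt{140478}}{312}\right) = \frac{\sqrt{140478}}{6}$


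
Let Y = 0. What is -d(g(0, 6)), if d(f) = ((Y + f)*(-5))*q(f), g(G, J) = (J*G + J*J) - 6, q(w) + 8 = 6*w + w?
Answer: 30300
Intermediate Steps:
q(w) = -8 + 7*w (q(w) = -8 + (6*w + w) = -8 + 7*w)
g(G, J) = -6 + J² + G*J (g(G, J) = (G*J + J²) - 6 = (J² + G*J) - 6 = -6 + J² + G*J)
d(f) = -5*f*(-8 + 7*f) (d(f) = ((0 + f)*(-5))*(-8 + 7*f) = (f*(-5))*(-8 + 7*f) = (-5*f)*(-8 + 7*f) = -5*f*(-8 + 7*f))
-d(g(0, 6)) = -5*(-6 + 6² + 0*6)*(8 - 7*(-6 + 6² + 0*6)) = -5*(-6 + 36 + 0)*(8 - 7*(-6 + 36 + 0)) = -5*30*(8 - 7*30) = -5*30*(8 - 210) = -5*30*(-202) = -1*(-30300) = 30300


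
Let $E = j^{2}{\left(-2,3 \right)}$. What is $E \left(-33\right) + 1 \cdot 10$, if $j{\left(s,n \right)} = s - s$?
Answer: $10$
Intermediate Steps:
$j{\left(s,n \right)} = 0$
$E = 0$ ($E = 0^{2} = 0$)
$E \left(-33\right) + 1 \cdot 10 = 0 \left(-33\right) + 1 \cdot 10 = 0 + 10 = 10$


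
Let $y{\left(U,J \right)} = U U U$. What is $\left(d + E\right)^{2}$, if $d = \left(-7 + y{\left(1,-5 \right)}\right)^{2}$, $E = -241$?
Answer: $42025$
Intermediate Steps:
$y{\left(U,J \right)} = U^{3}$ ($y{\left(U,J \right)} = U^{2} U = U^{3}$)
$d = 36$ ($d = \left(-7 + 1^{3}\right)^{2} = \left(-7 + 1\right)^{2} = \left(-6\right)^{2} = 36$)
$\left(d + E\right)^{2} = \left(36 - 241\right)^{2} = \left(-205\right)^{2} = 42025$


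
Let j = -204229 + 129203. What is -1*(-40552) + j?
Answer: -34474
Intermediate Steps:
j = -75026
-1*(-40552) + j = -1*(-40552) - 75026 = 40552 - 75026 = -34474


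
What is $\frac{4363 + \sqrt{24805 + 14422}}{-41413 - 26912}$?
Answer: $- \frac{4363}{68325} - \frac{\sqrt{39227}}{68325} \approx -0.066755$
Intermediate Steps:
$\frac{4363 + \sqrt{24805 + 14422}}{-41413 - 26912} = \frac{4363 + \sqrt{39227}}{-68325} = \left(4363 + \sqrt{39227}\right) \left(- \frac{1}{68325}\right) = - \frac{4363}{68325} - \frac{\sqrt{39227}}{68325}$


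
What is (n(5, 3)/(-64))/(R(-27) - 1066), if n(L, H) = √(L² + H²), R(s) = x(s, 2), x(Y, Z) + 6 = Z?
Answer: √34/68480 ≈ 8.5148e-5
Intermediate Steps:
x(Y, Z) = -6 + Z
R(s) = -4 (R(s) = -6 + 2 = -4)
n(L, H) = √(H² + L²)
(n(5, 3)/(-64))/(R(-27) - 1066) = (√(3² + 5²)/(-64))/(-4 - 1066) = (√(9 + 25)*(-1/64))/(-1070) = (√34*(-1/64))*(-1/1070) = -√34/64*(-1/1070) = √34/68480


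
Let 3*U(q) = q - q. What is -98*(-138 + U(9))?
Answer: 13524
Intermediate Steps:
U(q) = 0 (U(q) = (q - q)/3 = (⅓)*0 = 0)
-98*(-138 + U(9)) = -98*(-138 + 0) = -98*(-138) = 13524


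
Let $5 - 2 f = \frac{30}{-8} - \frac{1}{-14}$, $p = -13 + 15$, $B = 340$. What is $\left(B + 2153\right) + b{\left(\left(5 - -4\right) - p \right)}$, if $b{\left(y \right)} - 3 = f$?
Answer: $\frac{140019}{56} \approx 2500.3$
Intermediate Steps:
$p = 2$
$f = \frac{243}{56}$ ($f = \frac{5}{2} - \frac{\frac{30}{-8} - \frac{1}{-14}}{2} = \frac{5}{2} - \frac{30 \left(- \frac{1}{8}\right) - - \frac{1}{14}}{2} = \frac{5}{2} - \frac{- \frac{15}{4} + \frac{1}{14}}{2} = \frac{5}{2} - - \frac{103}{56} = \frac{5}{2} + \frac{103}{56} = \frac{243}{56} \approx 4.3393$)
$b{\left(y \right)} = \frac{411}{56}$ ($b{\left(y \right)} = 3 + \frac{243}{56} = \frac{411}{56}$)
$\left(B + 2153\right) + b{\left(\left(5 - -4\right) - p \right)} = \left(340 + 2153\right) + \frac{411}{56} = 2493 + \frac{411}{56} = \frac{140019}{56}$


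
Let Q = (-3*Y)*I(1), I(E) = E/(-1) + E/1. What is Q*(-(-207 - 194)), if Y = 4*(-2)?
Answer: 0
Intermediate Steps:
Y = -8
I(E) = 0 (I(E) = E*(-1) + E*1 = -E + E = 0)
Q = 0 (Q = -3*(-8)*0 = 24*0 = 0)
Q*(-(-207 - 194)) = 0*(-(-207 - 194)) = 0*(-1*(-401)) = 0*401 = 0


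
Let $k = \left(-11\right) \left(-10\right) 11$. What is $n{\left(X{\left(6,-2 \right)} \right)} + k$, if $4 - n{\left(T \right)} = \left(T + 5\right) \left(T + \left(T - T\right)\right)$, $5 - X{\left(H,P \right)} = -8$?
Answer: $980$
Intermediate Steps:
$X{\left(H,P \right)} = 13$ ($X{\left(H,P \right)} = 5 - -8 = 5 + 8 = 13$)
$k = 1210$ ($k = 110 \cdot 11 = 1210$)
$n{\left(T \right)} = 4 - T \left(5 + T\right)$ ($n{\left(T \right)} = 4 - \left(T + 5\right) \left(T + \left(T - T\right)\right) = 4 - \left(5 + T\right) \left(T + 0\right) = 4 - \left(5 + T\right) T = 4 - T \left(5 + T\right)$)
$n{\left(X{\left(6,-2 \right)} \right)} + k = \left(4 - 13^{2} - 65\right) + 1210 = \left(4 - 169 - 65\right) + 1210 = -230 + 1210 = 980$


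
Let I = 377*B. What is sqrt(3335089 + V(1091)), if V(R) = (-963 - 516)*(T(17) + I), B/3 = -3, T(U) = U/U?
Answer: sqrt(8351857) ≈ 2890.0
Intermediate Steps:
T(U) = 1
B = -9 (B = 3*(-3) = -9)
I = -3393 (I = 377*(-9) = -3393)
V(R) = 5016768 (V(R) = (-963 - 516)*(1 - 3393) = -1479*(-3392) = 5016768)
sqrt(3335089 + V(1091)) = sqrt(3335089 + 5016768) = sqrt(8351857)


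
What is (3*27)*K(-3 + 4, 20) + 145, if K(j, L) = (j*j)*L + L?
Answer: 3385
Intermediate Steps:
K(j, L) = L + L*j**2 (K(j, L) = j**2*L + L = L*j**2 + L = L + L*j**2)
(3*27)*K(-3 + 4, 20) + 145 = (3*27)*(20*(1 + (-3 + 4)**2)) + 145 = 81*(20*(1 + 1**2)) + 145 = 81*(20*(1 + 1)) + 145 = 81*(20*2) + 145 = 81*40 + 145 = 3240 + 145 = 3385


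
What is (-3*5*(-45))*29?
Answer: 19575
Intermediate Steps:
(-3*5*(-45))*29 = -15*(-45)*29 = 675*29 = 19575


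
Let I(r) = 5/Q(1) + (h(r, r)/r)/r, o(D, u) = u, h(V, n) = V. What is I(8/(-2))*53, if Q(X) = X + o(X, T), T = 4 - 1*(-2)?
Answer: 689/28 ≈ 24.607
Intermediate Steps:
T = 6 (T = 4 + 2 = 6)
Q(X) = 6 + X (Q(X) = X + 6 = 6 + X)
I(r) = 5/7 + 1/r (I(r) = 5/(6 + 1) + (r/r)/r = 5/7 + 1/r)
I(8/(-2))*53 = (5/7 + 1/(8/(-2)))*53 = (5/7 + 1/(8*(-½)))*53 = (5/7 + 1/(-4))*53 = (5/7 - ¼)*53 = (13/28)*53 = 689/28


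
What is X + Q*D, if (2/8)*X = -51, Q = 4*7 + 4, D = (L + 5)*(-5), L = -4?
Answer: -364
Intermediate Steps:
D = -5 (D = (-4 + 5)*(-5) = 1*(-5) = -5)
Q = 32 (Q = 28 + 4 = 32)
X = -204 (X = 4*(-51) = -204)
X + Q*D = -204 + 32*(-5) = -204 - 160 = -364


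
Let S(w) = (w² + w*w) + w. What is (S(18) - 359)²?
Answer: 94249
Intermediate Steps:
S(w) = w + 2*w² (S(w) = (w² + w²) + w = 2*w² + w = w + 2*w²)
(S(18) - 359)² = (18*(1 + 2*18) - 359)² = (18*(1 + 36) - 359)² = (18*37 - 359)² = (666 - 359)² = 307² = 94249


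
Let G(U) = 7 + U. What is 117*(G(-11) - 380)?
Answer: -44928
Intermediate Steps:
117*(G(-11) - 380) = 117*((7 - 11) - 380) = 117*(-4 - 380) = 117*(-384) = -44928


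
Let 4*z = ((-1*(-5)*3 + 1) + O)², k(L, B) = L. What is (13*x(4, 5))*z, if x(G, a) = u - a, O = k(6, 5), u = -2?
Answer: -11011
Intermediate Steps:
O = 6
x(G, a) = -2 - a
z = 121 (z = ((-1*(-5)*3 + 1) + 6)²/4 = ((5*3 + 1) + 6)²/4 = ((15 + 1) + 6)²/4 = (16 + 6)²/4 = (¼)*22² = (¼)*484 = 121)
(13*x(4, 5))*z = (13*(-2 - 1*5))*121 = (13*(-2 - 5))*121 = (13*(-7))*121 = -91*121 = -11011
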